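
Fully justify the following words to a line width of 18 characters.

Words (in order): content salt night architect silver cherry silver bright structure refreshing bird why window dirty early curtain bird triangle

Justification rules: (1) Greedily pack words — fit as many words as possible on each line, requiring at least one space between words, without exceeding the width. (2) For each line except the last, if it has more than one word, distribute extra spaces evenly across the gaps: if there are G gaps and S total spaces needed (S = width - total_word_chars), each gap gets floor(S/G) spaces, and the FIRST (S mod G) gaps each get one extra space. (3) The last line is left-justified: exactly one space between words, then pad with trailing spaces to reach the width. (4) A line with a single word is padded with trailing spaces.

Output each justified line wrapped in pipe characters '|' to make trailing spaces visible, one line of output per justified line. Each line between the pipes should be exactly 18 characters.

Answer: |content salt night|
|architect   silver|
|cherry      silver|
|bright   structure|
|refreshing    bird|
|why  window  dirty|
|early curtain bird|
|triangle          |

Derivation:
Line 1: ['content', 'salt', 'night'] (min_width=18, slack=0)
Line 2: ['architect', 'silver'] (min_width=16, slack=2)
Line 3: ['cherry', 'silver'] (min_width=13, slack=5)
Line 4: ['bright', 'structure'] (min_width=16, slack=2)
Line 5: ['refreshing', 'bird'] (min_width=15, slack=3)
Line 6: ['why', 'window', 'dirty'] (min_width=16, slack=2)
Line 7: ['early', 'curtain', 'bird'] (min_width=18, slack=0)
Line 8: ['triangle'] (min_width=8, slack=10)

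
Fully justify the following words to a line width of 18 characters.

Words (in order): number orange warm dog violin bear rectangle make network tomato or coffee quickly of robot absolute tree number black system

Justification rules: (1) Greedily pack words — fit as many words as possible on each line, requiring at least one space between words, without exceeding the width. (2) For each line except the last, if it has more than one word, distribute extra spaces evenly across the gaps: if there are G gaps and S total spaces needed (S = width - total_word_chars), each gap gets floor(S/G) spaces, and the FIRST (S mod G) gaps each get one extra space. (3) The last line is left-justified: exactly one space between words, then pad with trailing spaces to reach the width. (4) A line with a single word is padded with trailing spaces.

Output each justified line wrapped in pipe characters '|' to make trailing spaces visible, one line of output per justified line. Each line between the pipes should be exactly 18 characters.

Answer: |number orange warm|
|dog   violin  bear|
|rectangle     make|
|network  tomato or|
|coffee  quickly of|
|robot     absolute|
|tree  number black|
|system            |

Derivation:
Line 1: ['number', 'orange', 'warm'] (min_width=18, slack=0)
Line 2: ['dog', 'violin', 'bear'] (min_width=15, slack=3)
Line 3: ['rectangle', 'make'] (min_width=14, slack=4)
Line 4: ['network', 'tomato', 'or'] (min_width=17, slack=1)
Line 5: ['coffee', 'quickly', 'of'] (min_width=17, slack=1)
Line 6: ['robot', 'absolute'] (min_width=14, slack=4)
Line 7: ['tree', 'number', 'black'] (min_width=17, slack=1)
Line 8: ['system'] (min_width=6, slack=12)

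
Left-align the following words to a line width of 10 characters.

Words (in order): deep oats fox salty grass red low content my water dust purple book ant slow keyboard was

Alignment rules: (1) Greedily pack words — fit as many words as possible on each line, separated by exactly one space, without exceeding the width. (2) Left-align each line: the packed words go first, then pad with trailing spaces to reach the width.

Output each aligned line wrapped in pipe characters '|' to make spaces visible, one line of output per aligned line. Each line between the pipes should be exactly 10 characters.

Line 1: ['deep', 'oats'] (min_width=9, slack=1)
Line 2: ['fox', 'salty'] (min_width=9, slack=1)
Line 3: ['grass', 'red'] (min_width=9, slack=1)
Line 4: ['low'] (min_width=3, slack=7)
Line 5: ['content', 'my'] (min_width=10, slack=0)
Line 6: ['water', 'dust'] (min_width=10, slack=0)
Line 7: ['purple'] (min_width=6, slack=4)
Line 8: ['book', 'ant'] (min_width=8, slack=2)
Line 9: ['slow'] (min_width=4, slack=6)
Line 10: ['keyboard'] (min_width=8, slack=2)
Line 11: ['was'] (min_width=3, slack=7)

Answer: |deep oats |
|fox salty |
|grass red |
|low       |
|content my|
|water dust|
|purple    |
|book ant  |
|slow      |
|keyboard  |
|was       |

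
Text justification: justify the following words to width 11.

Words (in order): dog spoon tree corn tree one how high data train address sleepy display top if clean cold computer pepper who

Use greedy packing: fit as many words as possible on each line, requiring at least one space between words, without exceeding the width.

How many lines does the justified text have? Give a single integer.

Answer: 12

Derivation:
Line 1: ['dog', 'spoon'] (min_width=9, slack=2)
Line 2: ['tree', 'corn'] (min_width=9, slack=2)
Line 3: ['tree', 'one'] (min_width=8, slack=3)
Line 4: ['how', 'high'] (min_width=8, slack=3)
Line 5: ['data', 'train'] (min_width=10, slack=1)
Line 6: ['address'] (min_width=7, slack=4)
Line 7: ['sleepy'] (min_width=6, slack=5)
Line 8: ['display', 'top'] (min_width=11, slack=0)
Line 9: ['if', 'clean'] (min_width=8, slack=3)
Line 10: ['cold'] (min_width=4, slack=7)
Line 11: ['computer'] (min_width=8, slack=3)
Line 12: ['pepper', 'who'] (min_width=10, slack=1)
Total lines: 12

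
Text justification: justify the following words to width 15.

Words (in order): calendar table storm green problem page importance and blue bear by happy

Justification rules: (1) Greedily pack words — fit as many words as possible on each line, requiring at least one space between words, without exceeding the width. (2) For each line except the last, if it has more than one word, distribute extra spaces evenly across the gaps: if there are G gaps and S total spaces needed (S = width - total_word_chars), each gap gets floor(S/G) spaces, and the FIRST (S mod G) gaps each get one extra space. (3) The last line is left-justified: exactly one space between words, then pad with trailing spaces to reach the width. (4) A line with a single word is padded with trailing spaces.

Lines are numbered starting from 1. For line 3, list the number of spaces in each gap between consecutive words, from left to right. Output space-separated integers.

Answer: 4

Derivation:
Line 1: ['calendar', 'table'] (min_width=14, slack=1)
Line 2: ['storm', 'green'] (min_width=11, slack=4)
Line 3: ['problem', 'page'] (min_width=12, slack=3)
Line 4: ['importance', 'and'] (min_width=14, slack=1)
Line 5: ['blue', 'bear', 'by'] (min_width=12, slack=3)
Line 6: ['happy'] (min_width=5, slack=10)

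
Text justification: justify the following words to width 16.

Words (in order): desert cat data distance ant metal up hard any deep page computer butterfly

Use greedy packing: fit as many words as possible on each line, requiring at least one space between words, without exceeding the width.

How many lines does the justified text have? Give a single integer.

Line 1: ['desert', 'cat', 'data'] (min_width=15, slack=1)
Line 2: ['distance', 'ant'] (min_width=12, slack=4)
Line 3: ['metal', 'up', 'hard'] (min_width=13, slack=3)
Line 4: ['any', 'deep', 'page'] (min_width=13, slack=3)
Line 5: ['computer'] (min_width=8, slack=8)
Line 6: ['butterfly'] (min_width=9, slack=7)
Total lines: 6

Answer: 6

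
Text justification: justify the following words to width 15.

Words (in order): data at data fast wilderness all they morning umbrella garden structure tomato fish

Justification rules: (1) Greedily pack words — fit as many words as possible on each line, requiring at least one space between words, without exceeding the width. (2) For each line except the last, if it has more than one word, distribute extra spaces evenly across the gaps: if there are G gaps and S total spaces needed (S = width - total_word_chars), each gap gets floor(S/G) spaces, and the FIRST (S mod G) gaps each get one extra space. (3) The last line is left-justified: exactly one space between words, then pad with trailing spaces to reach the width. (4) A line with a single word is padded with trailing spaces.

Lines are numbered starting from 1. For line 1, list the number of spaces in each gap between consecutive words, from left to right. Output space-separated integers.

Line 1: ['data', 'at', 'data'] (min_width=12, slack=3)
Line 2: ['fast', 'wilderness'] (min_width=15, slack=0)
Line 3: ['all', 'they'] (min_width=8, slack=7)
Line 4: ['morning'] (min_width=7, slack=8)
Line 5: ['umbrella', 'garden'] (min_width=15, slack=0)
Line 6: ['structure'] (min_width=9, slack=6)
Line 7: ['tomato', 'fish'] (min_width=11, slack=4)

Answer: 3 2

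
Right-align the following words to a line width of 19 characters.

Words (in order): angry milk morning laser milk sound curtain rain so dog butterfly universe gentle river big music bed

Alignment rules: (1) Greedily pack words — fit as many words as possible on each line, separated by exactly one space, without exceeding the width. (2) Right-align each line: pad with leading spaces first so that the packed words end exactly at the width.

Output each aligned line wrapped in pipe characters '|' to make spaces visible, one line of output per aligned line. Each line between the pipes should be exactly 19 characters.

Line 1: ['angry', 'milk', 'morning'] (min_width=18, slack=1)
Line 2: ['laser', 'milk', 'sound'] (min_width=16, slack=3)
Line 3: ['curtain', 'rain', 'so', 'dog'] (min_width=19, slack=0)
Line 4: ['butterfly', 'universe'] (min_width=18, slack=1)
Line 5: ['gentle', 'river', 'big'] (min_width=16, slack=3)
Line 6: ['music', 'bed'] (min_width=9, slack=10)

Answer: | angry milk morning|
|   laser milk sound|
|curtain rain so dog|
| butterfly universe|
|   gentle river big|
|          music bed|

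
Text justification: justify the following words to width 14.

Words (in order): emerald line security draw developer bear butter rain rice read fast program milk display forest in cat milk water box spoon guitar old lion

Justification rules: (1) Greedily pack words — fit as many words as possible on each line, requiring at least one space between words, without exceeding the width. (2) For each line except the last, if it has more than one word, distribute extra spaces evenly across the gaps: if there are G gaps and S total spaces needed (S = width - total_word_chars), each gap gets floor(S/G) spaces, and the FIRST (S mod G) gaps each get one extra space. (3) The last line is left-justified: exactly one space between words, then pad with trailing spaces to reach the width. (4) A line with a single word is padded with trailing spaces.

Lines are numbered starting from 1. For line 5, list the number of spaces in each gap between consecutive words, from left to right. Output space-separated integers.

Answer: 1 1

Derivation:
Line 1: ['emerald', 'line'] (min_width=12, slack=2)
Line 2: ['security', 'draw'] (min_width=13, slack=1)
Line 3: ['developer', 'bear'] (min_width=14, slack=0)
Line 4: ['butter', 'rain'] (min_width=11, slack=3)
Line 5: ['rice', 'read', 'fast'] (min_width=14, slack=0)
Line 6: ['program', 'milk'] (min_width=12, slack=2)
Line 7: ['display', 'forest'] (min_width=14, slack=0)
Line 8: ['in', 'cat', 'milk'] (min_width=11, slack=3)
Line 9: ['water', 'box'] (min_width=9, slack=5)
Line 10: ['spoon', 'guitar'] (min_width=12, slack=2)
Line 11: ['old', 'lion'] (min_width=8, slack=6)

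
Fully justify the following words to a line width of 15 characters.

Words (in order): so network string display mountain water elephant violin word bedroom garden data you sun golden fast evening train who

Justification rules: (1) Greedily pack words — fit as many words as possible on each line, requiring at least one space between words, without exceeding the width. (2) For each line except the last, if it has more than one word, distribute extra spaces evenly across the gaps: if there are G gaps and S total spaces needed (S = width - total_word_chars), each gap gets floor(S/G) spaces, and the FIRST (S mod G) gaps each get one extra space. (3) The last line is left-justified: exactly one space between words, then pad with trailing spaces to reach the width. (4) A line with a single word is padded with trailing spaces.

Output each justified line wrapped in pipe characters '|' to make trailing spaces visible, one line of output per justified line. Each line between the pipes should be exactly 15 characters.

Answer: |so      network|
|string  display|
|mountain  water|
|elephant violin|
|word    bedroom|
|garden data you|
|sun golden fast|
|evening   train|
|who            |

Derivation:
Line 1: ['so', 'network'] (min_width=10, slack=5)
Line 2: ['string', 'display'] (min_width=14, slack=1)
Line 3: ['mountain', 'water'] (min_width=14, slack=1)
Line 4: ['elephant', 'violin'] (min_width=15, slack=0)
Line 5: ['word', 'bedroom'] (min_width=12, slack=3)
Line 6: ['garden', 'data', 'you'] (min_width=15, slack=0)
Line 7: ['sun', 'golden', 'fast'] (min_width=15, slack=0)
Line 8: ['evening', 'train'] (min_width=13, slack=2)
Line 9: ['who'] (min_width=3, slack=12)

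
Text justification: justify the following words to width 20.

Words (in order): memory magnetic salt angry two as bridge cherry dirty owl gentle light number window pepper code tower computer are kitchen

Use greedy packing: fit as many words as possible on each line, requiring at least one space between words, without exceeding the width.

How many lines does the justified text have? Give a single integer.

Line 1: ['memory', 'magnetic', 'salt'] (min_width=20, slack=0)
Line 2: ['angry', 'two', 'as', 'bridge'] (min_width=19, slack=1)
Line 3: ['cherry', 'dirty', 'owl'] (min_width=16, slack=4)
Line 4: ['gentle', 'light', 'number'] (min_width=19, slack=1)
Line 5: ['window', 'pepper', 'code'] (min_width=18, slack=2)
Line 6: ['tower', 'computer', 'are'] (min_width=18, slack=2)
Line 7: ['kitchen'] (min_width=7, slack=13)
Total lines: 7

Answer: 7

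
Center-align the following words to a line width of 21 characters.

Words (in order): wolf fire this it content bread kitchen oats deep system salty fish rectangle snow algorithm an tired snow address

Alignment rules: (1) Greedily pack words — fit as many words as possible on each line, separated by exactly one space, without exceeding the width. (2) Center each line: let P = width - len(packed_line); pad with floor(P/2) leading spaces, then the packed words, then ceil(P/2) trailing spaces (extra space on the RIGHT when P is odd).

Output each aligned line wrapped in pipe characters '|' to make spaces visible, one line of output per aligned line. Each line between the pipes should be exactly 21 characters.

Line 1: ['wolf', 'fire', 'this', 'it'] (min_width=17, slack=4)
Line 2: ['content', 'bread', 'kitchen'] (min_width=21, slack=0)
Line 3: ['oats', 'deep', 'system'] (min_width=16, slack=5)
Line 4: ['salty', 'fish', 'rectangle'] (min_width=20, slack=1)
Line 5: ['snow', 'algorithm', 'an'] (min_width=17, slack=4)
Line 6: ['tired', 'snow', 'address'] (min_width=18, slack=3)

Answer: |  wolf fire this it  |
|content bread kitchen|
|  oats deep system   |
|salty fish rectangle |
|  snow algorithm an  |
| tired snow address  |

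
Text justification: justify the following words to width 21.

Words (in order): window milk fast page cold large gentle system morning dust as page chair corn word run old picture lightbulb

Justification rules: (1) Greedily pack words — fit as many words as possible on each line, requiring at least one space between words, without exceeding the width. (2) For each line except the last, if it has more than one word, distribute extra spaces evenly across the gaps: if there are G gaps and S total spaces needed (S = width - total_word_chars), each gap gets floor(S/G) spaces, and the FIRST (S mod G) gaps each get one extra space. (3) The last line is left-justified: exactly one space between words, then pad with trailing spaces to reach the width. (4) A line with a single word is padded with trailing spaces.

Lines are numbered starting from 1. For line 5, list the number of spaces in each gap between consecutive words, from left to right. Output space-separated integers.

Line 1: ['window', 'milk', 'fast', 'page'] (min_width=21, slack=0)
Line 2: ['cold', 'large', 'gentle'] (min_width=17, slack=4)
Line 3: ['system', 'morning', 'dust'] (min_width=19, slack=2)
Line 4: ['as', 'page', 'chair', 'corn'] (min_width=18, slack=3)
Line 5: ['word', 'run', 'old', 'picture'] (min_width=20, slack=1)
Line 6: ['lightbulb'] (min_width=9, slack=12)

Answer: 2 1 1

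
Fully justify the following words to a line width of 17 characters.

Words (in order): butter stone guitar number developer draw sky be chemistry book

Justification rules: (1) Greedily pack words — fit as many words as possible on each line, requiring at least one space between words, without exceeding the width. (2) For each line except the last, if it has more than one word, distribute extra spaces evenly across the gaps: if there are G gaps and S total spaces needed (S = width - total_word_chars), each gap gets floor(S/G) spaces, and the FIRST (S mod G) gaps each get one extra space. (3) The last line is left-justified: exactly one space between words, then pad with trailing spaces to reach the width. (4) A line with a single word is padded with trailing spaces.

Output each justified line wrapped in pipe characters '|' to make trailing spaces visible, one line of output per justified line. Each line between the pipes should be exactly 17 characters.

Line 1: ['butter', 'stone'] (min_width=12, slack=5)
Line 2: ['guitar', 'number'] (min_width=13, slack=4)
Line 3: ['developer', 'draw'] (min_width=14, slack=3)
Line 4: ['sky', 'be', 'chemistry'] (min_width=16, slack=1)
Line 5: ['book'] (min_width=4, slack=13)

Answer: |butter      stone|
|guitar     number|
|developer    draw|
|sky  be chemistry|
|book             |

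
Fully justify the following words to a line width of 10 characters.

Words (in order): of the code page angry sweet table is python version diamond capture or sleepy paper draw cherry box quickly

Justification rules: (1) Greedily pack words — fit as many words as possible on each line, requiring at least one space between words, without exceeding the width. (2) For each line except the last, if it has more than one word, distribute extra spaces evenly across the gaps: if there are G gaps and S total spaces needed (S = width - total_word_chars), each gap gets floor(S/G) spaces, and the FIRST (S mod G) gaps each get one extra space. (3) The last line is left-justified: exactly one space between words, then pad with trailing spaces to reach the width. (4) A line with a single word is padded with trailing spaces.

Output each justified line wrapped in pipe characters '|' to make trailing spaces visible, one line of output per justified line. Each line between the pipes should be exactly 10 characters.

Line 1: ['of', 'the'] (min_width=6, slack=4)
Line 2: ['code', 'page'] (min_width=9, slack=1)
Line 3: ['angry'] (min_width=5, slack=5)
Line 4: ['sweet'] (min_width=5, slack=5)
Line 5: ['table', 'is'] (min_width=8, slack=2)
Line 6: ['python'] (min_width=6, slack=4)
Line 7: ['version'] (min_width=7, slack=3)
Line 8: ['diamond'] (min_width=7, slack=3)
Line 9: ['capture', 'or'] (min_width=10, slack=0)
Line 10: ['sleepy'] (min_width=6, slack=4)
Line 11: ['paper', 'draw'] (min_width=10, slack=0)
Line 12: ['cherry', 'box'] (min_width=10, slack=0)
Line 13: ['quickly'] (min_width=7, slack=3)

Answer: |of     the|
|code  page|
|angry     |
|sweet     |
|table   is|
|python    |
|version   |
|diamond   |
|capture or|
|sleepy    |
|paper draw|
|cherry box|
|quickly   |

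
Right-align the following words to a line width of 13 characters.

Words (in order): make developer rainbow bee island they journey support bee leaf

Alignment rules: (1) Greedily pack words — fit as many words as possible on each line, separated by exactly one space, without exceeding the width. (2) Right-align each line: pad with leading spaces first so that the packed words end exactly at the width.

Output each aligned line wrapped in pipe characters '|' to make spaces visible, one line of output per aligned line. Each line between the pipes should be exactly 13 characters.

Answer: |         make|
|    developer|
|  rainbow bee|
|  island they|
|      journey|
|  support bee|
|         leaf|

Derivation:
Line 1: ['make'] (min_width=4, slack=9)
Line 2: ['developer'] (min_width=9, slack=4)
Line 3: ['rainbow', 'bee'] (min_width=11, slack=2)
Line 4: ['island', 'they'] (min_width=11, slack=2)
Line 5: ['journey'] (min_width=7, slack=6)
Line 6: ['support', 'bee'] (min_width=11, slack=2)
Line 7: ['leaf'] (min_width=4, slack=9)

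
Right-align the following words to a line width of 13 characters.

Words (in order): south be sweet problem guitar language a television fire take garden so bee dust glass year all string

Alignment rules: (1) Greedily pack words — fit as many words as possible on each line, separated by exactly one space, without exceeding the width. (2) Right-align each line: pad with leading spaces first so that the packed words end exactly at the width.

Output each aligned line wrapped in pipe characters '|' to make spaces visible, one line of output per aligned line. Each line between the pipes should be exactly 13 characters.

Line 1: ['south', 'be'] (min_width=8, slack=5)
Line 2: ['sweet', 'problem'] (min_width=13, slack=0)
Line 3: ['guitar'] (min_width=6, slack=7)
Line 4: ['language', 'a'] (min_width=10, slack=3)
Line 5: ['television'] (min_width=10, slack=3)
Line 6: ['fire', 'take'] (min_width=9, slack=4)
Line 7: ['garden', 'so', 'bee'] (min_width=13, slack=0)
Line 8: ['dust', 'glass'] (min_width=10, slack=3)
Line 9: ['year', 'all'] (min_width=8, slack=5)
Line 10: ['string'] (min_width=6, slack=7)

Answer: |     south be|
|sweet problem|
|       guitar|
|   language a|
|   television|
|    fire take|
|garden so bee|
|   dust glass|
|     year all|
|       string|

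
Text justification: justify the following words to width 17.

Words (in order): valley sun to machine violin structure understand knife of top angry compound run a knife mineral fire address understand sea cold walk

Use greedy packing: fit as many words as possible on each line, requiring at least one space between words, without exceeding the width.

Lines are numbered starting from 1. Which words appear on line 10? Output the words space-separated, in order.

Answer: cold walk

Derivation:
Line 1: ['valley', 'sun', 'to'] (min_width=13, slack=4)
Line 2: ['machine', 'violin'] (min_width=14, slack=3)
Line 3: ['structure'] (min_width=9, slack=8)
Line 4: ['understand', 'knife'] (min_width=16, slack=1)
Line 5: ['of', 'top', 'angry'] (min_width=12, slack=5)
Line 6: ['compound', 'run', 'a'] (min_width=14, slack=3)
Line 7: ['knife', 'mineral'] (min_width=13, slack=4)
Line 8: ['fire', 'address'] (min_width=12, slack=5)
Line 9: ['understand', 'sea'] (min_width=14, slack=3)
Line 10: ['cold', 'walk'] (min_width=9, slack=8)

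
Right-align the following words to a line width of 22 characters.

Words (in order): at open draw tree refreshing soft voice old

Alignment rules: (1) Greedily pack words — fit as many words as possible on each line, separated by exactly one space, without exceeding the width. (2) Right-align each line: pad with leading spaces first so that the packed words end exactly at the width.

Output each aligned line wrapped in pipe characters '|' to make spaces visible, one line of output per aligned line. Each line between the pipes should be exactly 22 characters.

Line 1: ['at', 'open', 'draw', 'tree'] (min_width=17, slack=5)
Line 2: ['refreshing', 'soft', 'voice'] (min_width=21, slack=1)
Line 3: ['old'] (min_width=3, slack=19)

Answer: |     at open draw tree|
| refreshing soft voice|
|                   old|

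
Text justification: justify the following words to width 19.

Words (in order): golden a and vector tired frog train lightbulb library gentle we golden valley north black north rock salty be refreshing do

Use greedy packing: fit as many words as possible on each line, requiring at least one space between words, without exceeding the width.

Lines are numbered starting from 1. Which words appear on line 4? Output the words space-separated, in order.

Line 1: ['golden', 'a', 'and', 'vector'] (min_width=19, slack=0)
Line 2: ['tired', 'frog', 'train'] (min_width=16, slack=3)
Line 3: ['lightbulb', 'library'] (min_width=17, slack=2)
Line 4: ['gentle', 'we', 'golden'] (min_width=16, slack=3)
Line 5: ['valley', 'north', 'black'] (min_width=18, slack=1)
Line 6: ['north', 'rock', 'salty', 'be'] (min_width=19, slack=0)
Line 7: ['refreshing', 'do'] (min_width=13, slack=6)

Answer: gentle we golden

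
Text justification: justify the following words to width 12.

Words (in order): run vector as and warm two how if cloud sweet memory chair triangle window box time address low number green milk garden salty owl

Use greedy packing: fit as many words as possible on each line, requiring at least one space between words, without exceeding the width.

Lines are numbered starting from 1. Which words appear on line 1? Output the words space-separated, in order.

Line 1: ['run', 'vector'] (min_width=10, slack=2)
Line 2: ['as', 'and', 'warm'] (min_width=11, slack=1)
Line 3: ['two', 'how', 'if'] (min_width=10, slack=2)
Line 4: ['cloud', 'sweet'] (min_width=11, slack=1)
Line 5: ['memory', 'chair'] (min_width=12, slack=0)
Line 6: ['triangle'] (min_width=8, slack=4)
Line 7: ['window', 'box'] (min_width=10, slack=2)
Line 8: ['time', 'address'] (min_width=12, slack=0)
Line 9: ['low', 'number'] (min_width=10, slack=2)
Line 10: ['green', 'milk'] (min_width=10, slack=2)
Line 11: ['garden', 'salty'] (min_width=12, slack=0)
Line 12: ['owl'] (min_width=3, slack=9)

Answer: run vector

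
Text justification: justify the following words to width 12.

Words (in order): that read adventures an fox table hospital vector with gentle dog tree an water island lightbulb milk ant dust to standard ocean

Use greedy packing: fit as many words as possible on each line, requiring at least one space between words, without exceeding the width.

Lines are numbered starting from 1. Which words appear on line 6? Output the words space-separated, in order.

Answer: gentle dog

Derivation:
Line 1: ['that', 'read'] (min_width=9, slack=3)
Line 2: ['adventures'] (min_width=10, slack=2)
Line 3: ['an', 'fox', 'table'] (min_width=12, slack=0)
Line 4: ['hospital'] (min_width=8, slack=4)
Line 5: ['vector', 'with'] (min_width=11, slack=1)
Line 6: ['gentle', 'dog'] (min_width=10, slack=2)
Line 7: ['tree', 'an'] (min_width=7, slack=5)
Line 8: ['water', 'island'] (min_width=12, slack=0)
Line 9: ['lightbulb'] (min_width=9, slack=3)
Line 10: ['milk', 'ant'] (min_width=8, slack=4)
Line 11: ['dust', 'to'] (min_width=7, slack=5)
Line 12: ['standard'] (min_width=8, slack=4)
Line 13: ['ocean'] (min_width=5, slack=7)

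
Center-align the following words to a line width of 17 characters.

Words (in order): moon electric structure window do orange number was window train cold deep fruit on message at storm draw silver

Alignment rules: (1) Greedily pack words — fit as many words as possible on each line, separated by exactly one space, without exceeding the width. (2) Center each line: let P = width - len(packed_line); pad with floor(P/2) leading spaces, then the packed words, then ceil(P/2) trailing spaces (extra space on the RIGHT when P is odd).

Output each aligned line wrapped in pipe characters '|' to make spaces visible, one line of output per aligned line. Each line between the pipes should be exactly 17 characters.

Line 1: ['moon', 'electric'] (min_width=13, slack=4)
Line 2: ['structure', 'window'] (min_width=16, slack=1)
Line 3: ['do', 'orange', 'number'] (min_width=16, slack=1)
Line 4: ['was', 'window', 'train'] (min_width=16, slack=1)
Line 5: ['cold', 'deep', 'fruit'] (min_width=15, slack=2)
Line 6: ['on', 'message', 'at'] (min_width=13, slack=4)
Line 7: ['storm', 'draw', 'silver'] (min_width=17, slack=0)

Answer: |  moon electric  |
|structure window |
|do orange number |
|was window train |
| cold deep fruit |
|  on message at  |
|storm draw silver|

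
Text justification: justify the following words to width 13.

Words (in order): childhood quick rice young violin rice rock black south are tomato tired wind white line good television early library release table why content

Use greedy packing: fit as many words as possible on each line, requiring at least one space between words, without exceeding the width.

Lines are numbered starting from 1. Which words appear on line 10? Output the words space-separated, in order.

Line 1: ['childhood'] (min_width=9, slack=4)
Line 2: ['quick', 'rice'] (min_width=10, slack=3)
Line 3: ['young', 'violin'] (min_width=12, slack=1)
Line 4: ['rice', 'rock'] (min_width=9, slack=4)
Line 5: ['black', 'south'] (min_width=11, slack=2)
Line 6: ['are', 'tomato'] (min_width=10, slack=3)
Line 7: ['tired', 'wind'] (min_width=10, slack=3)
Line 8: ['white', 'line'] (min_width=10, slack=3)
Line 9: ['good'] (min_width=4, slack=9)
Line 10: ['television'] (min_width=10, slack=3)
Line 11: ['early', 'library'] (min_width=13, slack=0)
Line 12: ['release', 'table'] (min_width=13, slack=0)
Line 13: ['why', 'content'] (min_width=11, slack=2)

Answer: television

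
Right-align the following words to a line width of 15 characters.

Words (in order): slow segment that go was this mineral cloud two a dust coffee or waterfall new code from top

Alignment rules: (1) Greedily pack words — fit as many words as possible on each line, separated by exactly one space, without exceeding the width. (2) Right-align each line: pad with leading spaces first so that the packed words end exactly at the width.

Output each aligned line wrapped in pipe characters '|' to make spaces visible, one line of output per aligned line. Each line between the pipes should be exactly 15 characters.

Answer: |   slow segment|
|    that go was|
|   this mineral|
|    cloud two a|
| dust coffee or|
|  waterfall new|
|  code from top|

Derivation:
Line 1: ['slow', 'segment'] (min_width=12, slack=3)
Line 2: ['that', 'go', 'was'] (min_width=11, slack=4)
Line 3: ['this', 'mineral'] (min_width=12, slack=3)
Line 4: ['cloud', 'two', 'a'] (min_width=11, slack=4)
Line 5: ['dust', 'coffee', 'or'] (min_width=14, slack=1)
Line 6: ['waterfall', 'new'] (min_width=13, slack=2)
Line 7: ['code', 'from', 'top'] (min_width=13, slack=2)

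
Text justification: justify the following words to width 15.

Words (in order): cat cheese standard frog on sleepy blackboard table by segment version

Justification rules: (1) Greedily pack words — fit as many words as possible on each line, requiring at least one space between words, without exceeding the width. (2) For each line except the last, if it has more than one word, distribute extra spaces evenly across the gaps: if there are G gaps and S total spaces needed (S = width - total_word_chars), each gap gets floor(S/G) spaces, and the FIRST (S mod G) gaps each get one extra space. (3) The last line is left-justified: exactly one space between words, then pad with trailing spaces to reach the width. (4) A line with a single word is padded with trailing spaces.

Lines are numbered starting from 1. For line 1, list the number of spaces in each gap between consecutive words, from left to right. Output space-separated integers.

Line 1: ['cat', 'cheese'] (min_width=10, slack=5)
Line 2: ['standard', 'frog'] (min_width=13, slack=2)
Line 3: ['on', 'sleepy'] (min_width=9, slack=6)
Line 4: ['blackboard'] (min_width=10, slack=5)
Line 5: ['table', 'by'] (min_width=8, slack=7)
Line 6: ['segment', 'version'] (min_width=15, slack=0)

Answer: 6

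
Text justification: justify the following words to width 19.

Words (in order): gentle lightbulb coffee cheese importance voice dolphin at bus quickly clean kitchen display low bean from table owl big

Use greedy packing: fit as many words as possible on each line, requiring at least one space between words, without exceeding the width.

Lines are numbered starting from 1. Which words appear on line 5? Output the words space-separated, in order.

Answer: quickly clean

Derivation:
Line 1: ['gentle', 'lightbulb'] (min_width=16, slack=3)
Line 2: ['coffee', 'cheese'] (min_width=13, slack=6)
Line 3: ['importance', 'voice'] (min_width=16, slack=3)
Line 4: ['dolphin', 'at', 'bus'] (min_width=14, slack=5)
Line 5: ['quickly', 'clean'] (min_width=13, slack=6)
Line 6: ['kitchen', 'display', 'low'] (min_width=19, slack=0)
Line 7: ['bean', 'from', 'table', 'owl'] (min_width=19, slack=0)
Line 8: ['big'] (min_width=3, slack=16)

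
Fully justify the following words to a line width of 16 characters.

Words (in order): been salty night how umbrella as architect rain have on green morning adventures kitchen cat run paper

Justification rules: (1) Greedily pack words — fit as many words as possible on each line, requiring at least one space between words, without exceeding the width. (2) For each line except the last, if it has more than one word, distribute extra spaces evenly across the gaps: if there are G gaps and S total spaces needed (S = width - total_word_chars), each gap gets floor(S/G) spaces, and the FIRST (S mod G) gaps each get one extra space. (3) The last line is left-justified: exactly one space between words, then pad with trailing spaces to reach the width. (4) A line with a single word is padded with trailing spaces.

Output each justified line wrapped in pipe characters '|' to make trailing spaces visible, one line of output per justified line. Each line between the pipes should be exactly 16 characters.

Line 1: ['been', 'salty', 'night'] (min_width=16, slack=0)
Line 2: ['how', 'umbrella', 'as'] (min_width=15, slack=1)
Line 3: ['architect', 'rain'] (min_width=14, slack=2)
Line 4: ['have', 'on', 'green'] (min_width=13, slack=3)
Line 5: ['morning'] (min_width=7, slack=9)
Line 6: ['adventures'] (min_width=10, slack=6)
Line 7: ['kitchen', 'cat', 'run'] (min_width=15, slack=1)
Line 8: ['paper'] (min_width=5, slack=11)

Answer: |been salty night|
|how  umbrella as|
|architect   rain|
|have   on  green|
|morning         |
|adventures      |
|kitchen  cat run|
|paper           |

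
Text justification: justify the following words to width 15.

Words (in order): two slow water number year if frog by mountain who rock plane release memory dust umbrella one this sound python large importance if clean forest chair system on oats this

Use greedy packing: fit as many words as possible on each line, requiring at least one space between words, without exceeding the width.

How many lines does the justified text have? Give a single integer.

Answer: 13

Derivation:
Line 1: ['two', 'slow', 'water'] (min_width=14, slack=1)
Line 2: ['number', 'year', 'if'] (min_width=14, slack=1)
Line 3: ['frog', 'by'] (min_width=7, slack=8)
Line 4: ['mountain', 'who'] (min_width=12, slack=3)
Line 5: ['rock', 'plane'] (min_width=10, slack=5)
Line 6: ['release', 'memory'] (min_width=14, slack=1)
Line 7: ['dust', 'umbrella'] (min_width=13, slack=2)
Line 8: ['one', 'this', 'sound'] (min_width=14, slack=1)
Line 9: ['python', 'large'] (min_width=12, slack=3)
Line 10: ['importance', 'if'] (min_width=13, slack=2)
Line 11: ['clean', 'forest'] (min_width=12, slack=3)
Line 12: ['chair', 'system', 'on'] (min_width=15, slack=0)
Line 13: ['oats', 'this'] (min_width=9, slack=6)
Total lines: 13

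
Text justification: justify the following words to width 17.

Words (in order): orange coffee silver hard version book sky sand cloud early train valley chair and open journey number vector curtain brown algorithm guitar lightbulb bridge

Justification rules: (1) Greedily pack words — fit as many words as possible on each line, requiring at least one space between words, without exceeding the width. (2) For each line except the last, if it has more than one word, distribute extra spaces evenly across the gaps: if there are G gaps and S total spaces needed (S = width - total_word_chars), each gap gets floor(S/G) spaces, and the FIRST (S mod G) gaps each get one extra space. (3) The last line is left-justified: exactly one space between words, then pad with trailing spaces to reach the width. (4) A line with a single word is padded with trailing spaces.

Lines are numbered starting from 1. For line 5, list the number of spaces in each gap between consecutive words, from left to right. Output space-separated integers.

Line 1: ['orange', 'coffee'] (min_width=13, slack=4)
Line 2: ['silver', 'hard'] (min_width=11, slack=6)
Line 3: ['version', 'book', 'sky'] (min_width=16, slack=1)
Line 4: ['sand', 'cloud', 'early'] (min_width=16, slack=1)
Line 5: ['train', 'valley'] (min_width=12, slack=5)
Line 6: ['chair', 'and', 'open'] (min_width=14, slack=3)
Line 7: ['journey', 'number'] (min_width=14, slack=3)
Line 8: ['vector', 'curtain'] (min_width=14, slack=3)
Line 9: ['brown', 'algorithm'] (min_width=15, slack=2)
Line 10: ['guitar', 'lightbulb'] (min_width=16, slack=1)
Line 11: ['bridge'] (min_width=6, slack=11)

Answer: 6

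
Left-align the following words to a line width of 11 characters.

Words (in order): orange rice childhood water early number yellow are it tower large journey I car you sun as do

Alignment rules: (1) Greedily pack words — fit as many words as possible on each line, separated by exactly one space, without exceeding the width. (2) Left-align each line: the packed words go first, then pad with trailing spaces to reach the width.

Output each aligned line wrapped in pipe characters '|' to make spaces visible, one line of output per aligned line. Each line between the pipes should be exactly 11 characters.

Answer: |orange rice|
|childhood  |
|water early|
|number     |
|yellow are |
|it tower   |
|large      |
|journey I  |
|car you sun|
|as do      |

Derivation:
Line 1: ['orange', 'rice'] (min_width=11, slack=0)
Line 2: ['childhood'] (min_width=9, slack=2)
Line 3: ['water', 'early'] (min_width=11, slack=0)
Line 4: ['number'] (min_width=6, slack=5)
Line 5: ['yellow', 'are'] (min_width=10, slack=1)
Line 6: ['it', 'tower'] (min_width=8, slack=3)
Line 7: ['large'] (min_width=5, slack=6)
Line 8: ['journey', 'I'] (min_width=9, slack=2)
Line 9: ['car', 'you', 'sun'] (min_width=11, slack=0)
Line 10: ['as', 'do'] (min_width=5, slack=6)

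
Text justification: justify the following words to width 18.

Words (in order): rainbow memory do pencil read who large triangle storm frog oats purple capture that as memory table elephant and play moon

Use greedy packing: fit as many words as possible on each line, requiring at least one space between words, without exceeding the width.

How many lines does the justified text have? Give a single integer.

Line 1: ['rainbow', 'memory', 'do'] (min_width=17, slack=1)
Line 2: ['pencil', 'read', 'who'] (min_width=15, slack=3)
Line 3: ['large', 'triangle'] (min_width=14, slack=4)
Line 4: ['storm', 'frog', 'oats'] (min_width=15, slack=3)
Line 5: ['purple', 'capture'] (min_width=14, slack=4)
Line 6: ['that', 'as', 'memory'] (min_width=14, slack=4)
Line 7: ['table', 'elephant', 'and'] (min_width=18, slack=0)
Line 8: ['play', 'moon'] (min_width=9, slack=9)
Total lines: 8

Answer: 8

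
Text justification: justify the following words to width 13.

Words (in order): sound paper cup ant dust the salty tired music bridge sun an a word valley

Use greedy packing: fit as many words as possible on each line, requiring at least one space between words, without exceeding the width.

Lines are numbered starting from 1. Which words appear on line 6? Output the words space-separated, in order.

Line 1: ['sound', 'paper'] (min_width=11, slack=2)
Line 2: ['cup', 'ant', 'dust'] (min_width=12, slack=1)
Line 3: ['the', 'salty'] (min_width=9, slack=4)
Line 4: ['tired', 'music'] (min_width=11, slack=2)
Line 5: ['bridge', 'sun', 'an'] (min_width=13, slack=0)
Line 6: ['a', 'word', 'valley'] (min_width=13, slack=0)

Answer: a word valley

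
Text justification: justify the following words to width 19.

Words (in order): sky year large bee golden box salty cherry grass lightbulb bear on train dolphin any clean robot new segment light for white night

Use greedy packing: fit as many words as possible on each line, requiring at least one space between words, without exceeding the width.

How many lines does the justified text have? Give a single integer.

Answer: 8

Derivation:
Line 1: ['sky', 'year', 'large', 'bee'] (min_width=18, slack=1)
Line 2: ['golden', 'box', 'salty'] (min_width=16, slack=3)
Line 3: ['cherry', 'grass'] (min_width=12, slack=7)
Line 4: ['lightbulb', 'bear', 'on'] (min_width=17, slack=2)
Line 5: ['train', 'dolphin', 'any'] (min_width=17, slack=2)
Line 6: ['clean', 'robot', 'new'] (min_width=15, slack=4)
Line 7: ['segment', 'light', 'for'] (min_width=17, slack=2)
Line 8: ['white', 'night'] (min_width=11, slack=8)
Total lines: 8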